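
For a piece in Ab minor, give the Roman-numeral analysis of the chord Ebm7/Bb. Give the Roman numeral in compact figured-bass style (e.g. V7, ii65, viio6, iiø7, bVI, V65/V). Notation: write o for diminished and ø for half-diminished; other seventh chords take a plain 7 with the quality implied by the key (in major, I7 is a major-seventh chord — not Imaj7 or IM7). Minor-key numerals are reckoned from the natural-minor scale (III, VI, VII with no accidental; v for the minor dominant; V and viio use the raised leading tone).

Stacked in thirds the chord is Eb-Gb-Bb-Db: a minor seventh chord on Eb.
Eb is scale degree 5 in Ab minor, and a minor seventh chord on that degree is written v7.
With Bb in the bass the chord is in second inversion, so the figured bass is 43.

v43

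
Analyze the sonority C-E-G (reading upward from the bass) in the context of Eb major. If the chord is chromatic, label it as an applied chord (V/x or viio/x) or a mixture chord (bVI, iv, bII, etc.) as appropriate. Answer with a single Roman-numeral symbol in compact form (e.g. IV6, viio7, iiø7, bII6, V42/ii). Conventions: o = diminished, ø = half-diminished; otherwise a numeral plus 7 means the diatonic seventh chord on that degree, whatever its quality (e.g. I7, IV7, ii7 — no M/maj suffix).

The pitches C-E-G form a major triad rooted on C.
C is not a diatonic chord root with this quality in Eb major, but it lies a perfect fifth above F (ii), so the chord functions as an applied dominant of ii.

V/ii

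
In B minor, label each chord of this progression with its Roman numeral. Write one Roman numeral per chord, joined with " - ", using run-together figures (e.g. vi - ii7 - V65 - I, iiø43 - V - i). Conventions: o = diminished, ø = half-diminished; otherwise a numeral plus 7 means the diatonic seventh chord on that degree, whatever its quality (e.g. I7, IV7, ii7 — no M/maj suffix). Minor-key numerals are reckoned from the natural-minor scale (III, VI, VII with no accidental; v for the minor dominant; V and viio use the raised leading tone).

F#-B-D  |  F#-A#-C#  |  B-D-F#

i64 - V - i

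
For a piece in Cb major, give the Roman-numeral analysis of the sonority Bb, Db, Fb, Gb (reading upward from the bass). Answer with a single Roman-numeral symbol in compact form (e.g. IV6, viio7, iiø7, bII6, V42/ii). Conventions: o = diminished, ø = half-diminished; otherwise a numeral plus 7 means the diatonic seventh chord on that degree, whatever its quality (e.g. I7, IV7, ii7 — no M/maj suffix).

The pitches Gb-Bb-Db-Fb form a dominant seventh chord rooted on Gb.
In Cb major, Gb is the dominant; the diatonic dominant seventh chord there is V7.
With Bb in the bass the chord is in first inversion, so the figured bass is 65.

V65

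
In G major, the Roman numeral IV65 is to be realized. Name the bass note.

IV in G major has root C; the chord is C-E-G-B.
The figure 65 means first inversion — the third is in the bass.

E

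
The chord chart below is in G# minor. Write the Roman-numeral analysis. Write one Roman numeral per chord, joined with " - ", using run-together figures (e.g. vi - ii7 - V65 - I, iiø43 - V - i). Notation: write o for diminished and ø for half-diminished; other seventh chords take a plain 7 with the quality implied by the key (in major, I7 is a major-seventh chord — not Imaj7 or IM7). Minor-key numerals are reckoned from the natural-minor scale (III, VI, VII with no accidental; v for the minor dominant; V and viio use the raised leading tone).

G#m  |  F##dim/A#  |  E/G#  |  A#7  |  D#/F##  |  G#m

i - viio6 - VI6 - V7/V - V6 - i

G#m: minor triad on G# = scale degree 1 → i.
F##dim/A#: diminished triad on F## = scale degree 7 → viio6.
E/G#: major triad on E = scale degree 6 → VI6.
A#7: a dominant seventh chord on A#, the applied dominant of V → V7/V.
D#/F##: major triad on D# = scale degree 5 → V6.
G#m has root G#, degree 1 in G# minor, so i.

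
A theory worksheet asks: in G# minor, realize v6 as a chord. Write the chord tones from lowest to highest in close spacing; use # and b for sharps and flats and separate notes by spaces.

F# A# D#

In G# minor, the dominant is D#, and the diatonic chord built there is a minor triad.
Stacking thirds from D# gives D#-F#-A#.
With the 6 figure the chord is in first inversion; from the bass F# upward in close position it reads F#-A#-D#.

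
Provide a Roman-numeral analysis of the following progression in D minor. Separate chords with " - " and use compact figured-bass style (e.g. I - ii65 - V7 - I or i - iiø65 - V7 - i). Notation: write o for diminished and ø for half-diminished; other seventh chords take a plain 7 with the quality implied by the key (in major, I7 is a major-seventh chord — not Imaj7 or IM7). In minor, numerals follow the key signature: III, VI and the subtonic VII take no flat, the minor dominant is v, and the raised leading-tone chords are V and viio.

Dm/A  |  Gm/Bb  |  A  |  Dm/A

Dm/A: minor triad on D = scale degree 1 → i64.
Gm/Bb has root G, degree 4 in D minor, so iv6.
A: root A is the dominant; major triad there is V.
Dm/A: root D is the tonic; minor triad there is i64.

i64 - iv6 - V - i64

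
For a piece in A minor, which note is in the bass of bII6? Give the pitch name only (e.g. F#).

D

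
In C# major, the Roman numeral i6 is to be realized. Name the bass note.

E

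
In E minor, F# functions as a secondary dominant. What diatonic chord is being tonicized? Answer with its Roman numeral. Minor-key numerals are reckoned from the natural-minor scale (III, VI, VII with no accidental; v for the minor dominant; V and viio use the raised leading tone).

V

The chord is a major triad on F#.
A dominant resolves down a perfect fifth: F# → B. In E minor, B is scale degree 5, i.e. V.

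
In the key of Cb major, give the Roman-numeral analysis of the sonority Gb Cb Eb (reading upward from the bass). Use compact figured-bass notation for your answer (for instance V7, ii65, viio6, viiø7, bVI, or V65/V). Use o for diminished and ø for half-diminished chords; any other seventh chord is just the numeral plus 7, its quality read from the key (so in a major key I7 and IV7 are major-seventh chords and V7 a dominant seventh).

The pitches Cb-Eb-Gb form a major triad rooted on Cb.
Cb is scale degree 1 in Cb major, and a major triad on that degree is written I.
With Gb in the bass the chord is in second inversion, so the figured bass is 64.

I64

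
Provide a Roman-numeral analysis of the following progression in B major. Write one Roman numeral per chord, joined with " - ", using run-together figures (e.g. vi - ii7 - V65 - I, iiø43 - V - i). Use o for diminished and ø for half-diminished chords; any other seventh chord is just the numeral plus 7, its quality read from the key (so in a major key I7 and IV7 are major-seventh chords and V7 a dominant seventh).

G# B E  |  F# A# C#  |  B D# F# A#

IV6 - V - I7

G#-B-E: root E is the subdominant; major triad there is IV6.
F#-A#-C#: major triad on F# = scale degree 5 → V.
B-D#-F#-A#: root B is the tonic; major seventh chord there is I7.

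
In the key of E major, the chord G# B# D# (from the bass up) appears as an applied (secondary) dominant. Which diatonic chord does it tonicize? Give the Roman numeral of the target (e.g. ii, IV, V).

vi

The chord is a major triad on G#.
A dominant resolves down a perfect fifth: G# → C#. In E major, C# is scale degree 6, i.e. vi.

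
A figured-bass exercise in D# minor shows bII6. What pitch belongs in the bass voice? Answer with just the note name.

G#

bII in D# minor has root E; the chord is E-G#-B.
The figure 6 means first inversion — the third is in the bass.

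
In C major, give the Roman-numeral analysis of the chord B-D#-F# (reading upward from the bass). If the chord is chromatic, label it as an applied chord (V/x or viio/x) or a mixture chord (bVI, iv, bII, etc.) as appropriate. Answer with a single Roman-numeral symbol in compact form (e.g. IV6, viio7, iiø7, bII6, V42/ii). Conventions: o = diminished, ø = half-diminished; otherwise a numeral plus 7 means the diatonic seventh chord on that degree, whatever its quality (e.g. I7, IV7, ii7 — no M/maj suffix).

Stacked in thirds the chord is B-D#-F#: a major triad on B.
B is not a diatonic chord root with this quality in C major, but it lies a perfect fifth above E (iii), so the chord functions as an applied dominant of iii.

V/iii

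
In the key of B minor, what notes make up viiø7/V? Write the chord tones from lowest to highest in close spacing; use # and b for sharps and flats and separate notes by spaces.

E# G# B D#

viiø7/V is a secondary leading-tone chord. The target V is F# in B minor; the applied chord is rooted a semitone below, on E#.
Building a half-diminished seventh chord on E# gives E#-G#-B-D#.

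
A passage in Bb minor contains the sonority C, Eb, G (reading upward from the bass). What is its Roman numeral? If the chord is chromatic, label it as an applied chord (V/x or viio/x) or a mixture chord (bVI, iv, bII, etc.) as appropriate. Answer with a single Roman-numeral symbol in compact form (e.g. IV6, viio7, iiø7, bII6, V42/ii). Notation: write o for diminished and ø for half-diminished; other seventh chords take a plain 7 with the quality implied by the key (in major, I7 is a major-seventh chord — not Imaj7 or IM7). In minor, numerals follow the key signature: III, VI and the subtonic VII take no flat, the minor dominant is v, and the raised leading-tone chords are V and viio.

The pitches C-Eb-G form a minor triad rooted on C.
C is the second degree of Bb minor. This is the minor supertonic, borrowed from the parallel major (the Dorian ii).

ii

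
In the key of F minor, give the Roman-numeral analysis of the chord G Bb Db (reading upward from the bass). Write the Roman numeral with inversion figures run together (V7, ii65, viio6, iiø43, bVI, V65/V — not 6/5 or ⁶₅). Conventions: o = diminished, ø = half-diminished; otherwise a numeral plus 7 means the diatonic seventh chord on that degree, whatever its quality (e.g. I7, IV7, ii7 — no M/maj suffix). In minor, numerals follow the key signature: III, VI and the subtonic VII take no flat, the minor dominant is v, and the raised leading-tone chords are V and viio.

iio

Stacked in thirds the chord is G-Bb-Db: a diminished triad on G.
In F minor, G is the supertonic; the diatonic diminished triad there is iio.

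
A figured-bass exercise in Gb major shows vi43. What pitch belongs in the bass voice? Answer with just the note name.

Bb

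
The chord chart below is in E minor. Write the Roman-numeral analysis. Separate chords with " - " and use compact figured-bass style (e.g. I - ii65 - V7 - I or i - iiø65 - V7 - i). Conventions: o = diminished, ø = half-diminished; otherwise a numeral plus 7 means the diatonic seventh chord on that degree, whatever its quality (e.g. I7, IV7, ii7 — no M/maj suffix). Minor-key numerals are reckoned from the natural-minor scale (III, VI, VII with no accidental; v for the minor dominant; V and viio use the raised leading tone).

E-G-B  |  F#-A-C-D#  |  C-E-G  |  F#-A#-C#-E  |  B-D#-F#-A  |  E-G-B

i - viio65 - VI - V7/V - V7 - i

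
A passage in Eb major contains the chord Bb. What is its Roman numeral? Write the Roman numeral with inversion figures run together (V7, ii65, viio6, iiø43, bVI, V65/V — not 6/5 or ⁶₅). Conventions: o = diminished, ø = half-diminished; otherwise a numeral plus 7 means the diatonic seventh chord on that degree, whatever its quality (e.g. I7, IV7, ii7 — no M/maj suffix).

V

The pitches Bb-D-F form a major triad rooted on Bb.
In Eb major, Bb is the dominant; the diatonic major triad there is V.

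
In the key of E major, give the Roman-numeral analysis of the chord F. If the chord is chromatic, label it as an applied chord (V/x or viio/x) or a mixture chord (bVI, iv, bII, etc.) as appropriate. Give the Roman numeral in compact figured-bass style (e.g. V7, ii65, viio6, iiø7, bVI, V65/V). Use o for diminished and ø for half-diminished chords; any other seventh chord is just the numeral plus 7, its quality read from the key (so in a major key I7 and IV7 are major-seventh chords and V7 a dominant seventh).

Stacked in thirds the chord is F-A-C: a major triad on F.
F is the lowered second degree of E major (diatonic 2 would be F#). This is the Neapolitan chord — a major triad on the lowered second degree.

bII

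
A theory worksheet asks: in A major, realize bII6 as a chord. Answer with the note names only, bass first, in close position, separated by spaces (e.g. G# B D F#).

D F Bb

bII6 is the Neapolitan sixth — a major triad on the lowered second degree, here in its customary first inversion. In A major that root is Bb.
So the chord is Bb-D-F, a major triad.
The figured bass 6 indicates first inversion, placing the third (D) in the bass: D-F-Bb.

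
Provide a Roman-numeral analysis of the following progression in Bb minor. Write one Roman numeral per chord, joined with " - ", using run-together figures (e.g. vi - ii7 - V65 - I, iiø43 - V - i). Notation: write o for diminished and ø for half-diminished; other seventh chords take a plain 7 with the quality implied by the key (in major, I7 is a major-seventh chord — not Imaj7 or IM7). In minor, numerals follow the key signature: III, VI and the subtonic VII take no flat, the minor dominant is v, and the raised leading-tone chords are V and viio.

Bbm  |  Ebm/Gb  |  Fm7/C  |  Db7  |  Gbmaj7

i - iv6 - v43 - V7/VI - VI7

Bbm: root Bb is the tonic; minor triad there is i.
Ebm/Gb: minor triad on Eb = scale degree 4 → iv6.
Fm7/C: minor seventh chord on F = scale degree 5 → v43.
Db7 is the secondary dominant of VI (dominant seventh chord on Db): V7/VI.
Gbmaj7: root Gb is the submediant; major seventh chord there is VI7.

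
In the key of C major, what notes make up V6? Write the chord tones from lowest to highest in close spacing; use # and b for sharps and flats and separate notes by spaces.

In C major, the fifth degree is G, and the diatonic chord built there is a major triad.
Stacking thirds from G gives G-B-D.
With the 6 figure the chord is in first inversion; from the bass B upward in close position it reads B-D-G.

B D G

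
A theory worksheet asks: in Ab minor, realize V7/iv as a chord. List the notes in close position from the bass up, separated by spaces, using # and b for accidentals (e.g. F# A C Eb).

V7/iv is a secondary dominant — the dominant seventh of iv. iv in Ab minor is Db, so the applied chord's root is Ab, a perfect fifth above.
Building a dominant seventh chord on Ab gives Ab-C-Eb-Gb.

Ab C Eb Gb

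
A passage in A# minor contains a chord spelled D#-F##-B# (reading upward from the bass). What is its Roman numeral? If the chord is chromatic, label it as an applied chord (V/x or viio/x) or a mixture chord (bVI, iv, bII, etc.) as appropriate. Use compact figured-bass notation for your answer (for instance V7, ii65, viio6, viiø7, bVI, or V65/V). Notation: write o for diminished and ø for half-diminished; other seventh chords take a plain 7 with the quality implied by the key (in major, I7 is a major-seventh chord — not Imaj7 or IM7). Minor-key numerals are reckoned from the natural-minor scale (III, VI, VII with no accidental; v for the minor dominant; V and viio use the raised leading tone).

The pitches B#-D#-F## form a minor triad rooted on B#.
B# is the second degree of A# minor. This is the minor supertonic, borrowed from the parallel major (the Dorian ii).
With D# in the bass the chord is in first inversion, so the figured bass is 6.

ii6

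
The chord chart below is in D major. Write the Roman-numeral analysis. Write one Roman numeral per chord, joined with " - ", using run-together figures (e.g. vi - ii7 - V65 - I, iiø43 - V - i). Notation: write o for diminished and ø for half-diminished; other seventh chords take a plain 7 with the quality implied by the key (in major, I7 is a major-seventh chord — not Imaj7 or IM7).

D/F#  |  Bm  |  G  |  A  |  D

I6 - vi - IV - V - I

D/F# has root D, degree 1 in D major, so I6.
Bm: minor triad on B = scale degree 6 → vi.
G has root G, degree 4 in D major, so IV.
A: root A is the dominant; major triad there is V.
D has root D, degree 1 in D major, so I.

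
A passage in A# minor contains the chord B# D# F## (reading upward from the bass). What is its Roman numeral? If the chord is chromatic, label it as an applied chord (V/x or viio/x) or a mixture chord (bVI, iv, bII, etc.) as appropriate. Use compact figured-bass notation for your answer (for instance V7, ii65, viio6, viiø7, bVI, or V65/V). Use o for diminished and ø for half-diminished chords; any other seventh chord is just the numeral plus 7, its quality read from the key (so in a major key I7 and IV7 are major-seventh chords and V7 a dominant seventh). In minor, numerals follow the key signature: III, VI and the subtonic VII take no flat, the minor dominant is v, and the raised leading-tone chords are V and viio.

The pitches B#-D#-F## form a minor triad rooted on B#.
B# is the second degree of A# minor. This is the minor supertonic, borrowed from the parallel major (the Dorian ii).

ii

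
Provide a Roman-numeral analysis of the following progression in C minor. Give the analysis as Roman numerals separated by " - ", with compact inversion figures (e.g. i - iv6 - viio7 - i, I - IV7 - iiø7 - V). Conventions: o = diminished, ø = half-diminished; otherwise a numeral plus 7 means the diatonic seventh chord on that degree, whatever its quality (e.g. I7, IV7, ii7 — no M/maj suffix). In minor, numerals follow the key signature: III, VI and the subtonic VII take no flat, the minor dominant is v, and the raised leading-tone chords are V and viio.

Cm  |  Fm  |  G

Cm: minor triad on C = scale degree 1 → i.
Fm: minor triad on F = scale degree 4 → iv.
G: root G is the dominant; major triad there is V.

i - iv - V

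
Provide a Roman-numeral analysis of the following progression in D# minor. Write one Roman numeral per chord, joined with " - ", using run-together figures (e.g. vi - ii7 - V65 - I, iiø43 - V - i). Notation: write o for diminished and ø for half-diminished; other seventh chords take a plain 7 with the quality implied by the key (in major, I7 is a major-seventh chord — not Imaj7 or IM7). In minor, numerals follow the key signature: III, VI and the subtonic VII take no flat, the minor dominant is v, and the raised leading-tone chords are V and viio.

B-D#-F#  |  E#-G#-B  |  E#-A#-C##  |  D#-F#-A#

VI - iio - V64 - i

B-D#-F#: major triad on B = scale degree 6 → VI.
E#-G#-B: diminished triad on E# = scale degree 2 → iio.
E#-A#-C##: root A# is the dominant; major triad there is V64.
D#-F#-A#: minor triad on D# = scale degree 1 → i.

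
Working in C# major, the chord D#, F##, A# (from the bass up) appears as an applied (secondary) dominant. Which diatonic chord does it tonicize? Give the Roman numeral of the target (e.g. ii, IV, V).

The chord is a major triad on D#.
A dominant resolves down a perfect fifth: D# → G#. In C# major, G# is scale degree 5, i.e. V.

V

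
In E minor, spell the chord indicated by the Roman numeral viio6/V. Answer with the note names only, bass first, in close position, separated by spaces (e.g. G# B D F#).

C# E A#

The slash marks an applied leading-tone chord: viio of V. In E minor, V is B, so the leading tone to it is A#, a half step below.
Building a diminished triad on A# gives A#-C#-E.
With the 6 figure the chord is in first inversion; from the bass C# upward in close position it reads C#-E-A#.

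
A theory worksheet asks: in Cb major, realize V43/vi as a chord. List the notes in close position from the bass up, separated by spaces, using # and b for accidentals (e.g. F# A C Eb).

The slash means an applied dominant: we want the dominant of vi. In Cb major, vi is Ab minor, and its dominant is built on Eb.
Building a dominant seventh chord on Eb gives Eb-G-Bb-Db.
With the 43 figure the chord is in second inversion; from the bass Bb upward in close position it reads Bb-Db-Eb-G.

Bb Db Eb G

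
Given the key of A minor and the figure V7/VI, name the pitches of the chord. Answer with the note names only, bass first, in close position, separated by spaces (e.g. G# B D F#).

C E G Bb

V7/VI is a secondary dominant — the dominant seventh of VI. VI in A minor is F, so the applied chord's root is C, a perfect fifth above.
Building a dominant seventh chord on C gives C-E-G-Bb.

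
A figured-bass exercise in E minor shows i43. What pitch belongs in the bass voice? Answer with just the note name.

i in E minor has root E; the chord is E-G-B-D.
The figure 43 means second inversion — the fifth is in the bass.

B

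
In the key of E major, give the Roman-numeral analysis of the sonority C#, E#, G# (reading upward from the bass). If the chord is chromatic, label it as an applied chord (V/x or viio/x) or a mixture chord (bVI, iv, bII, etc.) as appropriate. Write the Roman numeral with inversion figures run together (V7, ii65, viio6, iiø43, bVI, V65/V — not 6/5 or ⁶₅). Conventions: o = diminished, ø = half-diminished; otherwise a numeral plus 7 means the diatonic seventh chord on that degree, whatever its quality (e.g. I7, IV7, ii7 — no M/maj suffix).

V/ii

The pitches C#-E#-G# form a major triad rooted on C#.
C# is not a diatonic chord root with this quality in E major, but it lies a perfect fifth above F# (ii), so the chord functions as an applied dominant of ii.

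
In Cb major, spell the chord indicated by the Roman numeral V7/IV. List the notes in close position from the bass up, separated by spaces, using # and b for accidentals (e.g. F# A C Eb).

Cb Eb Gb Bbb

The slash means an applied dominant: we want the dominant of IV. In Cb major, IV is Fb major, and its dominant is built on Cb.
Building a dominant seventh chord on Cb gives Cb-Eb-Gb-Bbb.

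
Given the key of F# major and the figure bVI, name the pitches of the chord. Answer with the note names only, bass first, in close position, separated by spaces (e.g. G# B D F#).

bVI is a major triad on the lowered sixth degree, borrowed from the parallel minor. In F# major that root is D.
So the chord is D-F#-A, a major triad.

D F# A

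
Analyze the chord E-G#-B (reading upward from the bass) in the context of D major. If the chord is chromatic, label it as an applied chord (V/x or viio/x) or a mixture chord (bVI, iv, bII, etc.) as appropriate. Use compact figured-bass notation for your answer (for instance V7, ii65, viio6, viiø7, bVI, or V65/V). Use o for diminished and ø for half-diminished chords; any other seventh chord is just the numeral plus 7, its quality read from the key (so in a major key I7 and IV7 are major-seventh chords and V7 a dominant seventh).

V/V

The pitches E-G#-B form a major triad rooted on E.
E is not a diatonic chord root with this quality in D major, but it lies a perfect fifth above A (V), so the chord functions as an applied dominant of V.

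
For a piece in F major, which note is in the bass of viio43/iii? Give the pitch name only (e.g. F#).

D

The applied chord viio43/iii is rooted on G#: G#-B-D-F.
The figure 43 means second inversion — the fifth is in the bass.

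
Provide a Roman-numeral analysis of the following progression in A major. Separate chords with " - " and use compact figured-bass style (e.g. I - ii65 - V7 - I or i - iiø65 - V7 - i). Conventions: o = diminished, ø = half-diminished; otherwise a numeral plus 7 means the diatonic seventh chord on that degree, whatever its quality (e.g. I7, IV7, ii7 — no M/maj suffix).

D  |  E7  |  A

D has root D, degree 4 in A major, so IV.
E7: dominant seventh chord on E = scale degree 5 → V7.
A has root A, degree 1 in A major, so I.

IV - V7 - I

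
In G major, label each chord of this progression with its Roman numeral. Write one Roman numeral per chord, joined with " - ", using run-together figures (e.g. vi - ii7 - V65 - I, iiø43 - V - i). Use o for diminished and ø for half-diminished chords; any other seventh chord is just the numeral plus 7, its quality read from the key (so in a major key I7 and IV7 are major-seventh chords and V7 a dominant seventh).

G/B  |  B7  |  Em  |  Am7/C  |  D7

G/B has root G, degree 1 in G major, so I6.
B7: a dominant seventh chord on B, the applied dominant of vi → V7/vi.
Em: root E is the submediant; minor triad there is vi.
Am7/C has root A, degree 2 in G major, so ii65.
D7 has root D, degree 5 in G major, so V7.

I6 - V7/vi - vi - ii65 - V7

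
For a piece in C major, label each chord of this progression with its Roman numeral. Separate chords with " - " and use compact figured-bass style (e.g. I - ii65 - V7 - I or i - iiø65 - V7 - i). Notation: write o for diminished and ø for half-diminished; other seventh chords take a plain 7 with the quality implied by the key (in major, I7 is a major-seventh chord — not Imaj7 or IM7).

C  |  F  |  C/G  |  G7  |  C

C: major triad on C = scale degree 1 → I.
F: major triad on F = scale degree 4 → IV.
C/G: root C is the tonic; major triad there is I64.
G7: dominant seventh chord on G = scale degree 5 → V7.
C: root C is the tonic; major triad there is I.

I - IV - I64 - V7 - I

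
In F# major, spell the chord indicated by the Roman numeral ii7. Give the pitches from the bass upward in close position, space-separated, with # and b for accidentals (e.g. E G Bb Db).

G# B D# F#

In F# major, the second degree is G#, and the diatonic chord built there is a minor seventh chord.
That chord is spelled G#-B-D#-F#.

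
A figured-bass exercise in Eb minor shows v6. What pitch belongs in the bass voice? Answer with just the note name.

Db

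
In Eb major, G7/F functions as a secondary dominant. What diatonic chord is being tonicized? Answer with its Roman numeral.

The chord is a dominant seventh chord on G.
A dominant resolves down a perfect fifth: G → C. In Eb major, C is scale degree 6, i.e. vi.

vi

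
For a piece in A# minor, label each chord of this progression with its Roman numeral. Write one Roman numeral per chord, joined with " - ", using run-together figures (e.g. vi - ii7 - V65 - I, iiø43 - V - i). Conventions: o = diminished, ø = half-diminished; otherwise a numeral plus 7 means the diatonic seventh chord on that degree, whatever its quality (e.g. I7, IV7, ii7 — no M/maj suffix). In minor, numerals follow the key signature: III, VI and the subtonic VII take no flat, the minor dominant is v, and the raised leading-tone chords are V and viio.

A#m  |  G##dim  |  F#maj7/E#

i - viio - VI42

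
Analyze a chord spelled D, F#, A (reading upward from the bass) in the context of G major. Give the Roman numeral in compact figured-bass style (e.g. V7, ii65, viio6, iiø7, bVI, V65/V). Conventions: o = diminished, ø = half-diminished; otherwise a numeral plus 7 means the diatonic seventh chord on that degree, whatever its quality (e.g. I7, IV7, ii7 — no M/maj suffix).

Stacked in thirds the chord is D-F#-A: a major triad on D.
In G major, D is the dominant; the diatonic major triad there is V.

V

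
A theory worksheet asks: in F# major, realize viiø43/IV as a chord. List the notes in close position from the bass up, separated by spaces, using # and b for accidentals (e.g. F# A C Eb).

The slash marks an applied leading-tone chord: viio of IV. In F# major, IV is B, so the leading tone to it is A#, a half step below.
Building a half-diminished seventh chord on A# gives A#-C#-E-G#.
With the 43 figure the chord is in second inversion; from the bass E upward in close position it reads E-G#-A#-C#.

E G# A# C#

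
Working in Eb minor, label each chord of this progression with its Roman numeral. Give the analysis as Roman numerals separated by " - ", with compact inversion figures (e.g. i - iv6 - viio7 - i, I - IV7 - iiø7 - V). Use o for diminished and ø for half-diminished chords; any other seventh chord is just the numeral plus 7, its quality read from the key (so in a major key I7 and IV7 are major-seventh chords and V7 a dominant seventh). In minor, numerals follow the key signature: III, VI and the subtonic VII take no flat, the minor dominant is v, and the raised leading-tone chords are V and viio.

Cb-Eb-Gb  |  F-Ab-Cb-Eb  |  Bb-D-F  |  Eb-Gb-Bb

VI - iiø7 - V - i

Cb-Eb-Gb: major triad on Cb = scale degree 6 → VI.
F-Ab-Cb-Eb has root F, degree 2 in Eb minor, so iiø7.
Bb-D-F: root Bb is the dominant; major triad there is V.
Eb-Gb-Bb: root Eb is the tonic; minor triad there is i.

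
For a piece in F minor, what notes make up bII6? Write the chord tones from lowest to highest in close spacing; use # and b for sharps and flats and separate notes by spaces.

Scale degree 2 in F minor is G; lowering it a half step gives Gb. bII6 is the Neapolitan sixth — a major triad on the lowered second degree, here in its customary first inversion.
So the chord is Gb-Bb-Db, a major triad.
The figured bass 6 indicates first inversion, placing the third (Bb) in the bass: Bb-Db-Gb.

Bb Db Gb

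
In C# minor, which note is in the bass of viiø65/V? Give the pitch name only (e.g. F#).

A#

The applied chord viiø65/V is rooted on F##: F##-A#-C#-E#.
The figure 65 means first inversion — the third is in the bass.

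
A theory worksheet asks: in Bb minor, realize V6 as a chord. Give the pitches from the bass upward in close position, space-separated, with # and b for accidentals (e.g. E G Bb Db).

In Bb minor, the fifth degree is F. The dominant is major (leading tone raised), so V is a major triad.
That chord is spelled F-A-C.
The figured bass 6 indicates first inversion, placing the third (A) in the bass: A-C-F.

A C F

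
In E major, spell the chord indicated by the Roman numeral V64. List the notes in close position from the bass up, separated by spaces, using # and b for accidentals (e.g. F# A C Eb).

The numeral's case and figure indicate a major triad. In E major its root, scale degree 5, is B.
Stacking thirds from B gives B-D#-F#.
The figured bass 64 indicates second inversion, placing the fifth (F#) in the bass: F#-B-D#.

F# B D#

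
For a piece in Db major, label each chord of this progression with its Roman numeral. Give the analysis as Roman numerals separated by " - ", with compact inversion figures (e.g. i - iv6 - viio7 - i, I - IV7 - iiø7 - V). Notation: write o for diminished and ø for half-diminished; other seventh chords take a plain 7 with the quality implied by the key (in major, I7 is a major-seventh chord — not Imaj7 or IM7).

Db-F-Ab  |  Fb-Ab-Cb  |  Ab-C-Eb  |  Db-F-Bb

Db-F-Ab: root Db is the tonic; major triad there is I.
Fb-Ab-Cb is non-diatonic — bIII, a mixture chord from Db minor.
Ab-C-Eb has root Ab, degree 5 in Db major, so V.
Db-F-Bb has root Bb, degree 6 in Db major, so vi6.

I - bIII - V - vi6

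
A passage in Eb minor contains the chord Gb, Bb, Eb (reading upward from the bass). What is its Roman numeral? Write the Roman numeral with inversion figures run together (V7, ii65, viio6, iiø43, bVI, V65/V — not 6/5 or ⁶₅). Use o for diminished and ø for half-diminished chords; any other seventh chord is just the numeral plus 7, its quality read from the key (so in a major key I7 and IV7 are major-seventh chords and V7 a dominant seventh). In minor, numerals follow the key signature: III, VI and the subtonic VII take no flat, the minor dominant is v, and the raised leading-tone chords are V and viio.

i6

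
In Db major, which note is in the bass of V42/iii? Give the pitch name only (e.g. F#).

Bb

The applied chord V42/iii is rooted on C: C-E-G-Bb.
The figure 42 means third inversion — the seventh is in the bass.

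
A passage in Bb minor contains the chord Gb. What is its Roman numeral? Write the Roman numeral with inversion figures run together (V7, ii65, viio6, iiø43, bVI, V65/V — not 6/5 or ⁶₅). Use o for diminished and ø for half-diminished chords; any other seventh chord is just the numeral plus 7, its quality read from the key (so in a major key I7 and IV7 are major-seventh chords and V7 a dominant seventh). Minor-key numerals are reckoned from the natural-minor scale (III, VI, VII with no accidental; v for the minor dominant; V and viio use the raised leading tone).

VI

Stacked in thirds the chord is Gb-Bb-Db: a major triad on Gb.
In Bb minor, Gb is the submediant; the diatonic major triad there is VI.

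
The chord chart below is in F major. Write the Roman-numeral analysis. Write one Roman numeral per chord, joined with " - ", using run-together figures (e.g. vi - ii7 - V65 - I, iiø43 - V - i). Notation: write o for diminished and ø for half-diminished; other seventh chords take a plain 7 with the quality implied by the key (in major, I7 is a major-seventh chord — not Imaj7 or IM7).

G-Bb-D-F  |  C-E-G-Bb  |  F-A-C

ii7 - V7 - I

G-Bb-D-F has root G, degree 2 in F major, so ii7.
C-E-G-Bb has root C, degree 5 in F major, so V7.
F-A-C has root F, degree 1 in F major, so I.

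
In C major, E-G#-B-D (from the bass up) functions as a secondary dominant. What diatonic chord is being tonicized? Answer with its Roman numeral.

The chord is a dominant seventh chord on E.
A dominant resolves down a perfect fifth: E → A. In C major, A is scale degree 6, i.e. vi.

vi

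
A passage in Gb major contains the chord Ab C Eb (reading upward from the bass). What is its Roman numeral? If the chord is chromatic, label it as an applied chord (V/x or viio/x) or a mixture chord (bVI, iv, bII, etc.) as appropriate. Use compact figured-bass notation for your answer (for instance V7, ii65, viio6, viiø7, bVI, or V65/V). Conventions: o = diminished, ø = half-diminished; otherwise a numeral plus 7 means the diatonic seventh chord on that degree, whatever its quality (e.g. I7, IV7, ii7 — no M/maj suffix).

V/V

The pitches Ab-C-Eb form a major triad rooted on Ab.
Ab is not a diatonic chord root with this quality in Gb major, but it lies a perfect fifth above Db (V), so the chord functions as an applied dominant of V.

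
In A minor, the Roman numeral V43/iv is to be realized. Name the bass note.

E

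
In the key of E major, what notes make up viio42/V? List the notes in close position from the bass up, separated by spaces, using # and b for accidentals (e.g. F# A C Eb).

G A# C# E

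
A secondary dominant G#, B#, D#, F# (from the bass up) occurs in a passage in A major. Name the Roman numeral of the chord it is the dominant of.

The chord is a dominant seventh chord on G#.
A dominant resolves down a perfect fifth: G# → C#. In A major, C# is scale degree 3, i.e. iii.

iii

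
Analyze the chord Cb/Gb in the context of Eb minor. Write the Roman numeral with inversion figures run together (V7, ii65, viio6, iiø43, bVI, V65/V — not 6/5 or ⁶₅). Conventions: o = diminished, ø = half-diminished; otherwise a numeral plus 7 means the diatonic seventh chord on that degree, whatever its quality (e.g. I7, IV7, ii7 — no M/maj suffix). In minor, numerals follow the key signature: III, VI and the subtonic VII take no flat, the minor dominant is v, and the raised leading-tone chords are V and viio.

VI64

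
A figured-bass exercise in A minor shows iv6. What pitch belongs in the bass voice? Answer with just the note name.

iv in A minor has root D; the chord is D-F-A.
The figure 6 means first inversion — the third is in the bass.

F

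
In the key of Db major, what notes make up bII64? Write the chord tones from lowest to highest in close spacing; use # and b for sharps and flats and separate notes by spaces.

bII64 is the Neapolitan chord — a major triad on the lowered second degree. In Db major that root is Ebb.
So the chord is Ebb-Gb-Bbb, a major triad.
With the 64 figure the chord is in second inversion; from the bass Bbb upward in close position it reads Bbb-Ebb-Gb.

Bbb Ebb Gb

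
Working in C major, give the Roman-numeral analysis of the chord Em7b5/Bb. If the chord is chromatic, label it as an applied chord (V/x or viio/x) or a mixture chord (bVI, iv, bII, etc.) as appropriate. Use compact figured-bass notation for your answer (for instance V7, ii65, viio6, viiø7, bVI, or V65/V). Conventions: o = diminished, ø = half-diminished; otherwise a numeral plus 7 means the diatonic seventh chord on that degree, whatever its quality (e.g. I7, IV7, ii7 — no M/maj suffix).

Stacked in thirds the chord is E-G-Bb-D: a half-diminished seventh chord on E.
E sits a half step below F (IV in C major); a diminished chord there is the applied leading-tone chord of IV.
With Bb in the bass the chord is in second inversion, so the figured bass is 43.

viiø43/IV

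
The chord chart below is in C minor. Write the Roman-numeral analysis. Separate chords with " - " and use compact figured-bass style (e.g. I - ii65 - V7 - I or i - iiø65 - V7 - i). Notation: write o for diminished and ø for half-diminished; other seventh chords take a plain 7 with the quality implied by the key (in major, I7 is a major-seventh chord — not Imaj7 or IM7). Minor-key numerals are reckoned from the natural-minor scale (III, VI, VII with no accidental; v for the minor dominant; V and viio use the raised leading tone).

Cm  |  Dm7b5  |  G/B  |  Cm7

Cm: minor triad on C = scale degree 1 → i.
Dm7b5: half-diminished seventh chord on D = scale degree 2 → iiø7.
G/B: root G is the dominant; major triad there is V6.
Cm7 has root C, degree 1 in C minor, so i7.

i - iiø7 - V6 - i7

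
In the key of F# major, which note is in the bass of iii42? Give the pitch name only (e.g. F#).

iii in F# major has root A#; the chord is A#-C#-E#-G#.
The figure 42 means third inversion — the seventh is in the bass.

G#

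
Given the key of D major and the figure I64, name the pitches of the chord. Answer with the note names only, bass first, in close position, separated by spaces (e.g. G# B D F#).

The numeral's case and figure indicate a major triad. In D major its root, the first degree, is D.
That chord is spelled D-F#-A.
The figured bass 64 indicates second inversion, placing the fifth (A) in the bass: A-D-F#.

A D F#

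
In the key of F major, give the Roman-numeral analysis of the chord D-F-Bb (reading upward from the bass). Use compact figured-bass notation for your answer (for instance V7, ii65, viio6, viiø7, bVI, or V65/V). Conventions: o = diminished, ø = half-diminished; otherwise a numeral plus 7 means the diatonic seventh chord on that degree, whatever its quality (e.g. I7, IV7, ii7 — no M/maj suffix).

The pitches Bb-D-F form a major triad rooted on Bb.
In F major, Bb is the subdominant; the diatonic major triad there is IV.
With D in the bass the chord is in first inversion, so the figured bass is 6.

IV6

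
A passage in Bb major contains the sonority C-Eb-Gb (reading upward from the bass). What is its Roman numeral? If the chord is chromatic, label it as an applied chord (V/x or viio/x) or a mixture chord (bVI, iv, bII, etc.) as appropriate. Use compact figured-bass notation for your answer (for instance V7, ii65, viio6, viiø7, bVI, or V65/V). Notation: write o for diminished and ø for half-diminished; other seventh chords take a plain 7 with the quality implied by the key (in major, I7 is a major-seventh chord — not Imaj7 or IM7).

iio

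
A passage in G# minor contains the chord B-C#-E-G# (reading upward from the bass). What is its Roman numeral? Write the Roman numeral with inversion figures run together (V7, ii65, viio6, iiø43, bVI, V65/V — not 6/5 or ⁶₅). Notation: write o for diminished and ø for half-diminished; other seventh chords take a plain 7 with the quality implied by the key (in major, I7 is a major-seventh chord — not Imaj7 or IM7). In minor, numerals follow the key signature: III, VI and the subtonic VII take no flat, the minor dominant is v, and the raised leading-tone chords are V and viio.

iv42

The pitches C#-E-G#-B form a minor seventh chord rooted on C#.
In G# minor, C# is the subdominant; the diatonic minor seventh chord there is iv7.
With B in the bass the chord is in third inversion, so the figured bass is 42.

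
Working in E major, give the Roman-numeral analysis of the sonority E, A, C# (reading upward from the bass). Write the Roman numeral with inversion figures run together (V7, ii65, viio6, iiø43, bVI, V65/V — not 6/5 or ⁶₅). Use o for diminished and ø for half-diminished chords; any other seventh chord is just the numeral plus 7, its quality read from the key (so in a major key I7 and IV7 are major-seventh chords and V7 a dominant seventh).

IV64

The pitches A-C#-E form a major triad rooted on A.
A is scale degree 4 in E major, and a major triad on that degree is written IV.
With E in the bass the chord is in second inversion, so the figured bass is 64.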